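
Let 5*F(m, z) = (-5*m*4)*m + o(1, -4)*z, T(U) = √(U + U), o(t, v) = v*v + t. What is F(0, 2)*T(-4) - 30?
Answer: -30 + 68*I*√2/5 ≈ -30.0 + 19.233*I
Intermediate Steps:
o(t, v) = t + v² (o(t, v) = v² + t = t + v²)
T(U) = √2*√U (T(U) = √(2*U) = √2*√U)
F(m, z) = -4*m² + 17*z/5 (F(m, z) = ((-5*m*4)*m + (1 + (-4)²)*z)/5 = ((-20*m)*m + (1 + 16)*z)/5 = (-20*m² + 17*z)/5 = -4*m² + 17*z/5)
F(0, 2)*T(-4) - 30 = (-4*0² + (17/5)*2)*(√2*√(-4)) - 30 = (-4*0 + 34/5)*(√2*(2*I)) - 30 = (0 + 34/5)*(2*I*√2) - 30 = 34*(2*I*√2)/5 - 30 = 68*I*√2/5 - 30 = -30 + 68*I*√2/5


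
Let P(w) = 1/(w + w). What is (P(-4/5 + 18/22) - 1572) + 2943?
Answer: 2797/2 ≈ 1398.5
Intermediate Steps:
P(w) = 1/(2*w)
(P(-4/5 + 18/22) - 1572) + 2943 = (1/(2*(-4/5 + 18/22)) - 1572) + 2943 = (1/(2*(-4*⅕ + 18*(1/22))) - 1572) + 2943 = (1/(2*(-⅘ + 9/11)) - 1572) + 2943 = (1/(2*(1/55)) - 1572) + 2943 = ((½)*55 - 1572) + 2943 = (55/2 - 1572) + 2943 = -3089/2 + 2943 = 2797/2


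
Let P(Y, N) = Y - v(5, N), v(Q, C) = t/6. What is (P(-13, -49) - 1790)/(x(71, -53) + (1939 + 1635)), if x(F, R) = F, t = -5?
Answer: -10813/21870 ≈ -0.49442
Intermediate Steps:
v(Q, C) = -⅚ (v(Q, C) = -5/6 = -5*⅙ = -⅚)
P(Y, N) = ⅚ + Y (P(Y, N) = Y - 1*(-⅚) = Y + ⅚ = ⅚ + Y)
(P(-13, -49) - 1790)/(x(71, -53) + (1939 + 1635)) = ((⅚ - 13) - 1790)/(71 + (1939 + 1635)) = (-73/6 - 1790)/(71 + 3574) = -10813/6/3645 = -10813/6*1/3645 = -10813/21870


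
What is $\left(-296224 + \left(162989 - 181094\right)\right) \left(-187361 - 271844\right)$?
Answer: $144341448445$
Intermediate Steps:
$\left(-296224 + \left(162989 - 181094\right)\right) \left(-187361 - 271844\right) = \left(-296224 - 18105\right) \left(-459205\right) = \left(-314329\right) \left(-459205\right) = 144341448445$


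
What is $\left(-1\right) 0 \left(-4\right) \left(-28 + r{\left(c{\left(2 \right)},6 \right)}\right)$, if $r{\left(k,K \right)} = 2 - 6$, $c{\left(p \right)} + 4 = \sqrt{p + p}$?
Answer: $0$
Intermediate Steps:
$c{\left(p \right)} = -4 + \sqrt{2} \sqrt{p}$ ($c{\left(p \right)} = -4 + \sqrt{p + p} = -4 + \sqrt{2 p} = -4 + \sqrt{2} \sqrt{p}$)
$r{\left(k,K \right)} = -4$ ($r{\left(k,K \right)} = 2 - 6 = -4$)
$\left(-1\right) 0 \left(-4\right) \left(-28 + r{\left(c{\left(2 \right)},6 \right)}\right) = \left(-1\right) 0 \left(-4\right) \left(-28 - 4\right) = 0 \left(-4\right) \left(-32\right) = 0 \left(-32\right) = 0$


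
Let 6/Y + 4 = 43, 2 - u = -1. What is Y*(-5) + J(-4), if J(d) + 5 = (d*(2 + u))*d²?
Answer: -4235/13 ≈ -325.77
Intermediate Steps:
u = 3 (u = 2 - 1*(-1) = 2 + 1 = 3)
Y = 2/13 (Y = 6/(-4 + 43) = 6/39 = 6*(1/39) = 2/13 ≈ 0.15385)
J(d) = -5 + 5*d³ (J(d) = -5 + (d*(2 + 3))*d² = -5 + (d*5)*d² = -5 + (5*d)*d² = -5 + 5*d³)
Y*(-5) + J(-4) = (2/13)*(-5) + (-5 + 5*(-4)³) = -10/13 + (-5 + 5*(-64)) = -10/13 + (-5 - 320) = -10/13 - 325 = -4235/13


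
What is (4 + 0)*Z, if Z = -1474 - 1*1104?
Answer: -10312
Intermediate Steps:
Z = -2578 (Z = -1474 - 1104 = -2578)
(4 + 0)*Z = (4 + 0)*(-2578) = 4*(-2578) = -10312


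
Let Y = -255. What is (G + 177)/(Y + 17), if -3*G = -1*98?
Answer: -37/42 ≈ -0.88095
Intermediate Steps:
G = 98/3 (G = -(-1)*98/3 = -⅓*(-98) = 98/3 ≈ 32.667)
(G + 177)/(Y + 17) = (98/3 + 177)/(-255 + 17) = (629/3)/(-238) = (629/3)*(-1/238) = -37/42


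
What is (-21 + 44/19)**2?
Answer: 126025/361 ≈ 349.10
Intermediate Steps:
(-21 + 44/19)**2 = (-355/19)**2 = 126025/361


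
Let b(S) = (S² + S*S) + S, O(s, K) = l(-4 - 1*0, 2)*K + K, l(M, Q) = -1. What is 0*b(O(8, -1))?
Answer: 0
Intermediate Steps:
O(s, K) = 0 (O(s, K) = -K + K = 0)
b(S) = S + 2*S² (b(S) = (S² + S²) + S = 2*S² + S = S + 2*S²)
0*b(O(8, -1)) = 0*(0*(1 + 2*0)) = 0*(0*(1 + 0)) = 0*(0*1) = 0*0 = 0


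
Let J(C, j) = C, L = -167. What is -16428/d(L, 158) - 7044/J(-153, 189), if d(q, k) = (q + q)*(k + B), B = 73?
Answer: 30332570/655809 ≈ 46.252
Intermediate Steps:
d(q, k) = 2*q*(73 + k) (d(q, k) = (q + q)*(k + 73) = (2*q)*(73 + k) = 2*q*(73 + k))
-16428/d(L, 158) - 7044/J(-153, 189) = -16428*(-1/(334*(73 + 158))) - 7044/(-153) = -16428/(2*(-167)*231) - 7044*(-1/153) = -16428/(-77154) + 2348/51 = -16428*(-1/77154) + 2348/51 = 2738/12859 + 2348/51 = 30332570/655809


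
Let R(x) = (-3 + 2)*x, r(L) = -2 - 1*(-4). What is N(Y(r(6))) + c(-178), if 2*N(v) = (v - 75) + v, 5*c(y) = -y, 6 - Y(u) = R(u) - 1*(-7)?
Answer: -9/10 ≈ -0.90000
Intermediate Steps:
r(L) = 2 (r(L) = -2 + 4 = 2)
R(x) = -x
Y(u) = -1 + u (Y(u) = 6 - (-u - 1*(-7)) = 6 - (-u + 7) = 6 - (7 - u) = 6 + (-7 + u) = -1 + u)
c(y) = -y/5 (c(y) = (-y)/5 = -y/5)
N(v) = -75/2 + v (N(v) = ((v - 75) + v)/2 = ((-75 + v) + v)/2 = (-75 + 2*v)/2 = -75/2 + v)
N(Y(r(6))) + c(-178) = (-75/2 + (-1 + 2)) - ⅕*(-178) = (-75/2 + 1) + 178/5 = -73/2 + 178/5 = -9/10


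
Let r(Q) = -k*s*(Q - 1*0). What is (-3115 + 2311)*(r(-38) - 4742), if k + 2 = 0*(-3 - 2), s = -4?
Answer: 3568152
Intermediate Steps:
k = -2 (k = -2 + 0*(-3 - 2) = -2 + 0*(-5) = -2 + 0 = -2)
r(Q) = -8*Q (r(Q) = -(-2*(-4))*(Q - 1*0) = -8*(Q + 0) = -8*Q)
(-3115 + 2311)*(r(-38) - 4742) = (-3115 + 2311)*(-8*(-38) - 4742) = -804*(304 - 4742) = -804*(-4438) = 3568152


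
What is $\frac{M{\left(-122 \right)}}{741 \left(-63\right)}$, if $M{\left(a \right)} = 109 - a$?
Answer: $- \frac{11}{2223} \approx -0.0049483$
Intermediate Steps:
$\frac{M{\left(-122 \right)}}{741 \left(-63\right)} = \frac{109 - -122}{741 \left(-63\right)} = \frac{109 + 122}{-46683} = 231 \left(- \frac{1}{46683}\right) = - \frac{11}{2223}$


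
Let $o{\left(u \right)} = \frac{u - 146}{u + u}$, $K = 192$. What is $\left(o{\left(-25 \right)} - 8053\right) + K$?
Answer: $- \frac{392879}{50} \approx -7857.6$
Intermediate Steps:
$o{\left(u \right)} = \frac{-146 + u}{2 u}$
$\left(o{\left(-25 \right)} - 8053\right) + K = \left(\frac{-146 - 25}{2 \left(-25\right)} - 8053\right) + 192 = \left(\frac{1}{2} \left(- \frac{1}{25}\right) \left(-171\right) - 8053\right) + 192 = \left(\frac{171}{50} - 8053\right) + 192 = - \frac{402479}{50} + 192 = - \frac{392879}{50}$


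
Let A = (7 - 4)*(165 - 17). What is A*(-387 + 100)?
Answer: -127428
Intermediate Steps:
A = 444 (A = 3*148 = 444)
A*(-387 + 100) = 444*(-387 + 100) = 444*(-287) = -127428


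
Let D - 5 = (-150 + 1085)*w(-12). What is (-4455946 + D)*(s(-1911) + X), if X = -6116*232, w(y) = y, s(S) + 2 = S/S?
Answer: 6338512815993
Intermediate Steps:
s(S) = -1 (s(S) = -2 + S/S = -2 + 1 = -1)
X = -1418912
D = -11215 (D = 5 + (-150 + 1085)*(-12) = 5 + 935*(-12) = 5 - 11220 = -11215)
(-4455946 + D)*(s(-1911) + X) = (-4455946 - 11215)*(-1 - 1418912) = -4467161*(-1418913) = 6338512815993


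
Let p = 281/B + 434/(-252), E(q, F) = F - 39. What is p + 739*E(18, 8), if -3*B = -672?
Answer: -46185487/2016 ≈ -22909.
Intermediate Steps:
B = 224 (B = -1/3*(-672) = 224)
E(q, F) = -39 + F
p = -943/2016 (p = 281/224 + 434/(-252) = 281*(1/224) + 434*(-1/252) = 281/224 - 31/18 = -943/2016 ≈ -0.46776)
p + 739*E(18, 8) = -943/2016 + 739*(-39 + 8) = -943/2016 + 739*(-31) = -943/2016 - 22909 = -46185487/2016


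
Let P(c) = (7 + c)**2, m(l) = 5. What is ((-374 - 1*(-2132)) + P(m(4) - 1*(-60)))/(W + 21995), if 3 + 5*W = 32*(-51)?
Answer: 3471/10834 ≈ 0.32038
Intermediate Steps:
W = -327 (W = -3/5 + (32*(-51))/5 = -3/5 + (1/5)*(-1632) = -3/5 - 1632/5 = -327)
((-374 - 1*(-2132)) + P(m(4) - 1*(-60)))/(W + 21995) = ((-374 - 1*(-2132)) + (7 + (5 - 1*(-60)))**2)/(-327 + 21995) = ((-374 + 2132) + (7 + (5 + 60))**2)/21668 = (1758 + (7 + 65)**2)*(1/21668) = (1758 + 72**2)*(1/21668) = (1758 + 5184)*(1/21668) = 6942*(1/21668) = 3471/10834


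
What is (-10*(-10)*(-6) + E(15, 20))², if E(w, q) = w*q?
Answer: 90000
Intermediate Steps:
E(w, q) = q*w
(-10*(-10)*(-6) + E(15, 20))² = (-10*(-10)*(-6) + 20*15)² = (100*(-6) + 300)² = (-600 + 300)² = (-300)² = 90000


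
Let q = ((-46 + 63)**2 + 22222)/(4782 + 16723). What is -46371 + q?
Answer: -997185844/21505 ≈ -46370.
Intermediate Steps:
q = 22511/21505 (q = (17**2 + 22222)/21505 = (289 + 22222)*(1/21505) = 22511*(1/21505) = 22511/21505 ≈ 1.0468)
-46371 + q = -46371 + 22511/21505 = -997185844/21505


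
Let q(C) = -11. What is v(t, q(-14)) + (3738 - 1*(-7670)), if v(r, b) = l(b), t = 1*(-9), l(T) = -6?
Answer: 11402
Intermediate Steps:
t = -9
v(r, b) = -6
v(t, q(-14)) + (3738 - 1*(-7670)) = -6 + (3738 - 1*(-7670)) = -6 + (3738 + 7670) = -6 + 11408 = 11402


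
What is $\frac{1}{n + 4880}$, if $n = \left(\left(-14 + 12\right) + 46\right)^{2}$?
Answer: $\frac{1}{6816} \approx 0.00014671$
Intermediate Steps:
$n = 1936$ ($n = \left(-2 + 46\right)^{2} = 44^{2} = 1936$)
$\frac{1}{n + 4880} = \frac{1}{1936 + 4880} = \frac{1}{6816}$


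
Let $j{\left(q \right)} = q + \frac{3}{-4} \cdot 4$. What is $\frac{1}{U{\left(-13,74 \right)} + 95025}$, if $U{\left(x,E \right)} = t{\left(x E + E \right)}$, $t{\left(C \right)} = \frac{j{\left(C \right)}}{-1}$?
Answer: $\frac{1}{95916} \approx 1.0426 \cdot 10^{-5}$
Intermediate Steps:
$j{\left(q \right)} = -3 + q$ ($j{\left(q \right)} = q + 3 \left(- \frac{1}{4}\right) 4 = q - 3 = -3 + q$)
$t{\left(C \right)} = 3 - C$ ($t{\left(C \right)} = \frac{-3 + C}{-1} = \left(-3 + C\right) \left(-1\right) = 3 - C$)
$U{\left(x,E \right)} = 3 - E - E x$ ($U{\left(x,E \right)} = 3 - \left(x E + E\right) = 3 - \left(E x + E\right) = 3 - \left(E + E x\right) = 3 - E - E x$)
$\frac{1}{U{\left(-13,74 \right)} + 95025} = \frac{1}{\left(3 - 74 \left(1 - 13\right)\right) + 95025} = \frac{1}{\left(3 - 74 \left(-12\right)\right) + 95025} = \frac{1}{\left(3 + 888\right) + 95025} = \frac{1}{891 + 95025} = \frac{1}{95916}$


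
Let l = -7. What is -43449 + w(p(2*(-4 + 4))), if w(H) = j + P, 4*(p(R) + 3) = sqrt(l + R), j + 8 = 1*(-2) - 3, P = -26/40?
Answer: -869253/20 ≈ -43463.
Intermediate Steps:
P = -13/20 (P = -26*1/40 = -13/20 ≈ -0.65000)
j = -13 (j = -8 + (1*(-2) - 3) = -8 + (-2 - 3) = -8 - 5 = -13)
p(R) = -3 + sqrt(-7 + R)/4
w(H) = -273/20 (w(H) = -13 - 13/20 = -273/20)
-43449 + w(p(2*(-4 + 4))) = -43449 - 273/20 = -869253/20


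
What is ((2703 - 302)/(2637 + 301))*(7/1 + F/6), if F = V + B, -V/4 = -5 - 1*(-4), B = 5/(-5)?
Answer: 36015/5876 ≈ 6.1292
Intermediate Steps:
B = -1 (B = 5*(-1/5) = -1)
V = 4 (V = -4*(-5 - 1*(-4)) = -4*(-5 + 4) = -4*(-1) = 4)
F = 3 (F = 4 - 1 = 3)
((2703 - 302)/(2637 + 301))*(7/1 + F/6) = ((2703 - 302)/(2637 + 301))*(7/1 + 3/6) = (2401/2938)*(7*1 + 3*(1/6)) = (2401*(1/2938))*(7 + 1/2) = (2401/2938)*(15/2) = 36015/5876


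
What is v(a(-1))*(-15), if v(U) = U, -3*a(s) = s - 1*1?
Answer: -10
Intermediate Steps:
a(s) = ⅓ - s/3 (a(s) = -(s - 1*1)/3 = -(s - 1)/3 = -(-1 + s)/3 = ⅓ - s/3)
v(a(-1))*(-15) = (⅓ - ⅓*(-1))*(-15) = (⅓ + ⅓)*(-15) = (⅔)*(-15) = -10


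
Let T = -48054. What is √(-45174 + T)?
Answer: 2*I*√23307 ≈ 305.33*I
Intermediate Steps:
√(-45174 + T) = √(-45174 - 48054) = √(-93228) = 2*I*√23307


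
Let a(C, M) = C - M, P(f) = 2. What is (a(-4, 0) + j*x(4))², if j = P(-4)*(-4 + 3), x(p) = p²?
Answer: 1296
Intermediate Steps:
j = -2 (j = 2*(-4 + 3) = 2*(-1) = -2)
(a(-4, 0) + j*x(4))² = ((-4 - 1*0) - 2*4²)² = ((-4 + 0) - 2*16)² = (-4 - 32)² = (-36)² = 1296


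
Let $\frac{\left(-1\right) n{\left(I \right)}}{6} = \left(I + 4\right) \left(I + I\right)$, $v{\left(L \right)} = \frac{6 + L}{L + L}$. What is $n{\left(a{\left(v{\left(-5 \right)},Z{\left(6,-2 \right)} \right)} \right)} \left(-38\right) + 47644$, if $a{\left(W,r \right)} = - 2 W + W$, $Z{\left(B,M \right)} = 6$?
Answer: $\frac{1195774}{25} \approx 47831.0$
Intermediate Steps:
$v{\left(L \right)} = \frac{6 + L}{2 L}$
$a{\left(W,r \right)} = - W$
$n{\left(I \right)} = - 12 I \left(4 + I\right)$ ($n{\left(I \right)} = - 6 \left(I + 4\right) \left(I + I\right) = - 6 \left(4 + I\right) 2 I = - 6 \cdot 2 I \left(4 + I\right) = - 12 I \left(4 + I\right)$)
$n{\left(a{\left(v{\left(-5 \right)},Z{\left(6,-2 \right)} \right)} \right)} \left(-38\right) + 47644 = - 12 \left(- \frac{6 - 5}{2 \left(-5\right)}\right) \left(4 - \frac{6 - 5}{2 \left(-5\right)}\right) \left(-38\right) + 47644 = - 12 \left(- \frac{\left(-1\right) 1}{2 \cdot 5}\right) \left(4 - \frac{1}{2} \left(- \frac{1}{5}\right) 1\right) \left(-38\right) + 47644 = - 12 \left(\left(-1\right) \left(- \frac{1}{10}\right)\right) \left(4 - - \frac{1}{10}\right) \left(-38\right) + 47644 = \left(-12\right) \frac{1}{10} \left(4 + \frac{1}{10}\right) \left(-38\right) + 47644 = \left(-12\right) \frac{1}{10} \cdot \frac{41}{10} \left(-38\right) + 47644 = \left(- \frac{123}{25}\right) \left(-38\right) + 47644 = \frac{4674}{25} + 47644 = \frac{1195774}{25}$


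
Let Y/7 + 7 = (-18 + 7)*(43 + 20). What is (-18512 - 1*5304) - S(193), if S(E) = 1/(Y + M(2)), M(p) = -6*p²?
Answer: -117269983/4924 ≈ -23816.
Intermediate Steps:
Y = -4900 (Y = -49 + 7*((-18 + 7)*(43 + 20)) = -49 + 7*(-11*63) = -49 + 7*(-693) = -49 - 4851 = -4900)
S(E) = -1/4924 (S(E) = 1/(-4900 - 6*2²) = 1/(-4900 - 6*4) = 1/(-4900 - 24) = 1/(-4924) = -1/4924)
(-18512 - 1*5304) - S(193) = (-18512 - 1*5304) - 1*(-1/4924) = (-18512 - 5304) + 1/4924 = -23816 + 1/4924 = -117269983/4924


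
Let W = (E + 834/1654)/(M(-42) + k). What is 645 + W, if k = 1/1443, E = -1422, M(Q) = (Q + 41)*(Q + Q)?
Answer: 62960474784/100243151 ≈ 628.08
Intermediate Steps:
M(Q) = 2*Q*(41 + Q) (M(Q) = (41 + Q)*(2*Q) = 2*Q*(41 + Q))
k = 1/1443 ≈ 0.00069300
W = -1696357611/100243151 (W = (-1422 + 834/1654)/(2*(-42)*(41 - 42) + 1/1443) = (-1422 + 834*(1/1654))/(2*(-42)*(-1) + 1/1443) = (-1422 + 417/827)/(84 + 1/1443) = -1175577/(827*121213/1443) = -1175577/827*1443/121213 = -1696357611/100243151 ≈ -16.922)
645 + W = 645 - 1696357611/100243151 = 62960474784/100243151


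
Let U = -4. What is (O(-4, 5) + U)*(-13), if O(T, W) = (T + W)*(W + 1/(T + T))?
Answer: -91/8 ≈ -11.375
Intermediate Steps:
O(T, W) = (T + W)*(W + 1/(2*T))
(O(-4, 5) + U)*(-13) = ((½ + 5² - 4*5 + (½)*5/(-4)) - 4)*(-13) = ((½ + 25 - 20 + (½)*5*(-¼)) - 4)*(-13) = ((½ + 25 - 20 - 5/8) - 4)*(-13) = (39/8 - 4)*(-13) = (7/8)*(-13) = -91/8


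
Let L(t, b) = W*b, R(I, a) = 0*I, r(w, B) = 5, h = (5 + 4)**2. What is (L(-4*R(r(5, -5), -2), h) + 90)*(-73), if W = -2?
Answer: 5256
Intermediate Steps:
h = 81 (h = 9**2 = 81)
R(I, a) = 0
L(t, b) = -2*b
(L(-4*R(r(5, -5), -2), h) + 90)*(-73) = (-2*81 + 90)*(-73) = (-162 + 90)*(-73) = -72*(-73) = 5256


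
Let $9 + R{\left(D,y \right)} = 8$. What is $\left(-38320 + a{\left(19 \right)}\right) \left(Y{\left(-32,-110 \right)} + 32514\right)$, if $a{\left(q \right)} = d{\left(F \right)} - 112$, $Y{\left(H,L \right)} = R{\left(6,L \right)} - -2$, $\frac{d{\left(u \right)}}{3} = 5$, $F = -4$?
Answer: $-1249128755$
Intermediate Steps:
$R{\left(D,y \right)} = -1$ ($R{\left(D,y \right)} = -9 + 8 = -1$)
$d{\left(u \right)} = 15$ ($d{\left(u \right)} = 3 \cdot 5 = 15$)
$Y{\left(H,L \right)} = 1$ ($Y{\left(H,L \right)} = -1 - -2 = -1 + 2 = 1$)
$a{\left(q \right)} = -97$ ($a{\left(q \right)} = 15 - 112 = -97$)
$\left(-38320 + a{\left(19 \right)}\right) \left(Y{\left(-32,-110 \right)} + 32514\right) = \left(-38320 - 97\right) \left(1 + 32514\right) = \left(-38417\right) 32515 = -1249128755$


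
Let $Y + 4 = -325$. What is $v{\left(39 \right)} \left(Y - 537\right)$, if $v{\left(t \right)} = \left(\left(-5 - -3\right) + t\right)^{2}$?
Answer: $-1185554$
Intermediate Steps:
$Y = -329$ ($Y = -4 - 325 = -329$)
$v{\left(t \right)} = \left(-2 + t\right)^{2}$ ($v{\left(t \right)} = \left(\left(-5 + 3\right) + t\right)^{2} = \left(-2 + t\right)^{2}$)
$v{\left(39 \right)} \left(Y - 537\right) = \left(-2 + 39\right)^{2} \left(-329 - 537\right) = 37^{2} \left(-866\right) = 1369 \left(-866\right) = -1185554$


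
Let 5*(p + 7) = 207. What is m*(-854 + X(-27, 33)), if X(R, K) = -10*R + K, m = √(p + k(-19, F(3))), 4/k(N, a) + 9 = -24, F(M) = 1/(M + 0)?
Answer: -1102*√233310/165 ≈ -3226.0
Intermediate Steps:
F(M) = 1/M
k(N, a) = -4/33 (k(N, a) = 4/(-9 - 24) = 4/(-33) = 4*(-1/33) = -4/33)
p = 172/5 (p = -7 + (⅕)*207 = -7 + 207/5 = 172/5 ≈ 34.400)
m = 2*√233310/165 (m = √(172/5 - 4/33) = √(5656/165) = 2*√233310/165 ≈ 5.8548)
X(R, K) = K - 10*R
m*(-854 + X(-27, 33)) = (2*√233310/165)*(-854 + (33 - 10*(-27))) = (2*√233310/165)*(-854 + (33 + 270)) = (2*√233310/165)*(-854 + 303) = (2*√233310/165)*(-551) = -1102*√233310/165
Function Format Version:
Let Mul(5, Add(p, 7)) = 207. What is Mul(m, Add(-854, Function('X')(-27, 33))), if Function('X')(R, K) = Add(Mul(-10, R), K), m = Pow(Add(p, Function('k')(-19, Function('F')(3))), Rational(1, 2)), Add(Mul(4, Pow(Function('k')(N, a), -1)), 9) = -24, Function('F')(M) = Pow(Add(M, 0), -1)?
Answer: Mul(Rational(-1102, 165), Pow(233310, Rational(1, 2))) ≈ -3226.0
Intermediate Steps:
Function('F')(M) = Pow(M, -1)
Function('k')(N, a) = Rational(-4, 33) (Function('k')(N, a) = Mul(4, Pow(Add(-9, -24), -1)) = Mul(4, Pow(-33, -1)) = Mul(4, Rational(-1, 33)) = Rational(-4, 33))
p = Rational(172, 5) (p = Add(-7, Mul(Rational(1, 5), 207)) = Add(-7, Rational(207, 5)) = Rational(172, 5) ≈ 34.400)
m = Mul(Rational(2, 165), Pow(233310, Rational(1, 2))) (m = Pow(Add(Rational(172, 5), Rational(-4, 33)), Rational(1, 2)) = Pow(Rational(5656, 165), Rational(1, 2)) = Mul(Rational(2, 165), Pow(233310, Rational(1, 2))) ≈ 5.8548)
Function('X')(R, K) = Add(K, Mul(-10, R))
Mul(m, Add(-854, Function('X')(-27, 33))) = Mul(Mul(Rational(2, 165), Pow(233310, Rational(1, 2))), Add(-854, Add(33, Mul(-10, -27)))) = Mul(Mul(Rational(2, 165), Pow(233310, Rational(1, 2))), Add(-854, Add(33, 270))) = Mul(Mul(Rational(2, 165), Pow(233310, Rational(1, 2))), Add(-854, 303)) = Mul(Mul(Rational(2, 165), Pow(233310, Rational(1, 2))), -551) = Mul(Rational(-1102, 165), Pow(233310, Rational(1, 2)))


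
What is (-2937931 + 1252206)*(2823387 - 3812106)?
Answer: 1666708336275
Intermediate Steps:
(-2937931 + 1252206)*(2823387 - 3812106) = -1685725*(-988719) = 1666708336275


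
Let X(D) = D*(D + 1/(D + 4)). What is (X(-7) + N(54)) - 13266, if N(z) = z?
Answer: -39482/3 ≈ -13161.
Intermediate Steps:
X(D) = D*(D + 1/(4 + D))
(X(-7) + N(54)) - 13266 = (-7*(1 + (-7)² + 4*(-7))/(4 - 7) + 54) - 13266 = (-7*(1 + 49 - 28)/(-3) + 54) - 13266 = (-7*(-⅓)*22 + 54) - 13266 = (154/3 + 54) - 13266 = 316/3 - 13266 = -39482/3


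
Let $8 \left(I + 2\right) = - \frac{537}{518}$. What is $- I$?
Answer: $\frac{8825}{4144} \approx 2.1296$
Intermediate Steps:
$I = - \frac{8825}{4144}$ ($I = -2 + \frac{\left(-537\right) \frac{1}{518}}{8} = -2 + \frac{1}{8} \left(- \frac{537}{518}\right) = -2 - \frac{537}{4144} = - \frac{8825}{4144} \approx -2.1296$)
$- I = \left(-1\right) \left(- \frac{8825}{4144}\right) = \frac{8825}{4144}$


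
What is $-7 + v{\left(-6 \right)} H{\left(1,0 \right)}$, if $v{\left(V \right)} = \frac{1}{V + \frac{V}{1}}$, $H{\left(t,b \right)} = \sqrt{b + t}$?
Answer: $- \frac{85}{12} \approx -7.0833$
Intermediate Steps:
$v{\left(V \right)} = \frac{1}{2 V}$ ($v{\left(V \right)} = \frac{1}{V + V 1} = \frac{1}{V + V} = \frac{1}{2 V}$)
$-7 + v{\left(-6 \right)} H{\left(1,0 \right)} = -7 + \frac{1}{2 \left(-6\right)} \sqrt{0 + 1} = -7 + \frac{1}{2} \left(- \frac{1}{6}\right) \sqrt{1} = -7 - \frac{1}{12} = - \frac{85}{12}$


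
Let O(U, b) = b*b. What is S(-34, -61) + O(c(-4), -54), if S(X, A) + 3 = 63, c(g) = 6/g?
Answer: 2976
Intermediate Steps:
S(X, A) = 60 (S(X, A) = -3 + 63 = 60)
O(U, b) = b**2
S(-34, -61) + O(c(-4), -54) = 60 + (-54)**2 = 60 + 2916 = 2976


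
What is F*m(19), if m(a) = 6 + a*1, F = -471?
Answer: -11775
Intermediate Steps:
m(a) = 6 + a
F*m(19) = -471*(6 + 19) = -471*25 = -11775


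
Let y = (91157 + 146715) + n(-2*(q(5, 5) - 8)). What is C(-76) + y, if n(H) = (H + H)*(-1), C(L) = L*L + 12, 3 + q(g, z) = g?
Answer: 243636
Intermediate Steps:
q(g, z) = -3 + g
C(L) = 12 + L² (C(L) = L² + 12 = 12 + L²)
n(H) = -2*H (n(H) = (2*H)*(-1) = -2*H)
y = 237848 (y = (91157 + 146715) - (-4)*((-3 + 5) - 8) = 237872 - (-4)*(2 - 8) = 237872 - (-4)*(-6) = 237872 - 2*12 = 237872 - 24 = 237848)
C(-76) + y = (12 + (-76)²) + 237848 = (12 + 5776) + 237848 = 5788 + 237848 = 243636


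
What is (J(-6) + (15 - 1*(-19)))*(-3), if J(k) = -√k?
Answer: -102 + 3*I*√6 ≈ -102.0 + 7.3485*I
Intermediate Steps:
(J(-6) + (15 - 1*(-19)))*(-3) = (-√(-6) + (15 - 1*(-19)))*(-3) = (-I*√6 + (15 + 19))*(-3) = (-I*√6 + 34)*(-3) = (34 - I*√6)*(-3) = -102 + 3*I*√6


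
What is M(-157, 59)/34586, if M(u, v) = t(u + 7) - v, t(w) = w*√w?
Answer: -59/34586 - 375*I*√6/17293 ≈ -0.0017059 - 0.053117*I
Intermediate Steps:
t(w) = w^(3/2)
M(u, v) = (7 + u)^(3/2) - v (M(u, v) = (u + 7)^(3/2) - v = (7 + u)^(3/2) - v)
M(-157, 59)/34586 = ((7 - 157)^(3/2) - 1*59)/34586 = ((-150)^(3/2) - 59)*(1/34586) = (-750*I*√6 - 59)*(1/34586) = (-59 - 750*I*√6)*(1/34586) = -59/34586 - 375*I*√6/17293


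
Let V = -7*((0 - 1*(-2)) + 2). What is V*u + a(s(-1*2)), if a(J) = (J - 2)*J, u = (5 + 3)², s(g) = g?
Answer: -1784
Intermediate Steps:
u = 64 (u = 8² = 64)
a(J) = J*(-2 + J) (a(J) = (-2 + J)*J = J*(-2 + J))
V = -28 (V = -7*((0 + 2) + 2) = -7*(2 + 2) = -7*4 = -28)
V*u + a(s(-1*2)) = -28*64 + (-1*2)*(-2 - 1*2) = -1792 - 2*(-2 - 2) = -1792 - 2*(-4) = -1792 + 8 = -1784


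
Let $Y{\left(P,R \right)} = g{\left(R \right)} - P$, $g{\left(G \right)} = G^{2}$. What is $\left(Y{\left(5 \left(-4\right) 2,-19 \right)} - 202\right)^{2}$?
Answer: $39601$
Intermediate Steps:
$Y{\left(P,R \right)} = R^{2} - P$
$\left(Y{\left(5 \left(-4\right) 2,-19 \right)} - 202\right)^{2} = \left(\left(\left(-19\right)^{2} - 5 \left(-4\right) 2\right) - 202\right)^{2} = \left(\left(361 - \left(-20\right) 2\right) - 202\right)^{2} = \left(\left(361 - -40\right) - 202\right)^{2} = \left(\left(361 + 40\right) - 202\right)^{2} = \left(401 - 202\right)^{2} = 199^{2} = 39601$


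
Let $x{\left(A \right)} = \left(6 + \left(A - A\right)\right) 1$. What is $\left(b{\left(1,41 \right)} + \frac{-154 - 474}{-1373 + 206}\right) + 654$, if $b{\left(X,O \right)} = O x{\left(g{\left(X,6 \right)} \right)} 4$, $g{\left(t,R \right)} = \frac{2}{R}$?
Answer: $\frac{1912174}{1167} \approx 1638.5$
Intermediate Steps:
$x{\left(A \right)} = 6$ ($x{\left(A \right)} = \left(6 + 0\right) 1 = 6 \cdot 1 = 6$)
$b{\left(X,O \right)} = 24 O$ ($b{\left(X,O \right)} = O 6 \cdot 4 = 6 O 4 = 24 O$)
$\left(b{\left(1,41 \right)} + \frac{-154 - 474}{-1373 + 206}\right) + 654 = \left(24 \cdot 41 + \frac{-154 - 474}{-1373 + 206}\right) + 654 = \left(984 - \frac{628}{-1167}\right) + 654 = \left(984 - - \frac{628}{1167}\right) + 654 = \left(984 + \frac{628}{1167}\right) + 654 = \frac{1148956}{1167} + 654 = \frac{1912174}{1167}$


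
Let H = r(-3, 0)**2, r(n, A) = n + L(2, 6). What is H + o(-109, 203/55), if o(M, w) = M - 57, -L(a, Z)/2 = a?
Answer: -117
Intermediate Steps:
L(a, Z) = -2*a
r(n, A) = -4 + n (r(n, A) = n - 2*2 = n - 4 = -4 + n)
o(M, w) = -57 + M
H = 49 (H = (-4 - 3)**2 = (-7)**2 = 49)
H + o(-109, 203/55) = 49 + (-57 - 109) = 49 - 166 = -117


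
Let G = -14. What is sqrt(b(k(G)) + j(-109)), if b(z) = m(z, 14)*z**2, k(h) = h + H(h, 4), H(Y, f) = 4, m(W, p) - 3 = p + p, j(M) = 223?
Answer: sqrt(3323) ≈ 57.645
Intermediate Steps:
m(W, p) = 3 + 2*p (m(W, p) = 3 + (p + p) = 3 + 2*p)
k(h) = 4 + h (k(h) = h + 4 = 4 + h)
b(z) = 31*z**2 (b(z) = (3 + 2*14)*z**2 = (3 + 28)*z**2 = 31*z**2)
sqrt(b(k(G)) + j(-109)) = sqrt(31*(4 - 14)**2 + 223) = sqrt(31*(-10)**2 + 223) = sqrt(31*100 + 223) = sqrt(3100 + 223) = sqrt(3323)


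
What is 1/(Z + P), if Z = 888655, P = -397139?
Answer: 1/491516 ≈ 2.0345e-6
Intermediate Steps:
1/(Z + P) = 1/(888655 - 397139) = 1/491516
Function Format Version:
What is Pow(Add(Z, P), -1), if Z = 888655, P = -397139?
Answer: Rational(1, 491516) ≈ 2.0345e-6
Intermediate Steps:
Pow(Add(Z, P), -1) = Pow(Add(888655, -397139), -1) = Pow(491516, -1) = Rational(1, 491516)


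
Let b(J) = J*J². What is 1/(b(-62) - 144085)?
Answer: -1/382413 ≈ -2.6150e-6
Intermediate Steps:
b(J) = J³
1/(b(-62) - 144085) = 1/((-62)³ - 144085) = 1/(-238328 - 144085) = 1/(-382413) = -1/382413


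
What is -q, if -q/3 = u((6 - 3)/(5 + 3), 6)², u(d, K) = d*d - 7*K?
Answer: 21531123/4096 ≈ 5256.6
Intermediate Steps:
u(d, K) = d² - 7*K
q = -21531123/4096 (q = -3*(((6 - 3)/(5 + 3))² - 7*6)² = -3*((3/8)² - 42)² = -3*(9/64 - 42)² = -3*(-2679/64)² = -3*7177041/4096 = -21531123/4096 ≈ -5256.6)
-q = -1*(-21531123/4096) = 21531123/4096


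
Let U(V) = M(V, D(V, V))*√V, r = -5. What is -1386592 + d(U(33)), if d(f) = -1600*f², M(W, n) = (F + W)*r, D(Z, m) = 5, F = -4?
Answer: -1111506592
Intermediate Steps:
M(W, n) = 20 - 5*W (M(W, n) = (-4 + W)*(-5) = 20 - 5*W)
U(V) = √V*(20 - 5*V) (U(V) = (20 - 5*V)*√V = √V*(20 - 5*V))
-1386592 + d(U(33)) = -1386592 - 1600*825*(4 - 1*33)² = -1386592 - 1600*825*(4 - 33)² = -1386592 - 1600*(5*√33*(-29))² = -1386592 - 1600*(-145*√33)² = -1386592 - 1600*693825 = -1386592 - 1110120000 = -1111506592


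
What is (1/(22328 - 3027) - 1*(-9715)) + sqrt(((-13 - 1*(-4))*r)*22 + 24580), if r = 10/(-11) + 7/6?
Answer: 187509216/19301 + sqrt(24529) ≈ 9871.6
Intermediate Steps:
r = 17/66 (r = 10*(-1/11) + 7*(1/6) = -10/11 + 7/6 = 17/66 ≈ 0.25758)
(1/(22328 - 3027) - 1*(-9715)) + sqrt(((-13 - 1*(-4))*r)*22 + 24580) = (1/(22328 - 3027) - 1*(-9715)) + sqrt(((-13 - 1*(-4))*(17/66))*22 + 24580) = (1/19301 + 9715) + sqrt(((-13 + 4)*(17/66))*22 + 24580) = (1/19301 + 9715) + sqrt(-9*17/66*22 + 24580) = 187509216/19301 + sqrt(-51/22*22 + 24580) = 187509216/19301 + sqrt(-51 + 24580) = 187509216/19301 + sqrt(24529)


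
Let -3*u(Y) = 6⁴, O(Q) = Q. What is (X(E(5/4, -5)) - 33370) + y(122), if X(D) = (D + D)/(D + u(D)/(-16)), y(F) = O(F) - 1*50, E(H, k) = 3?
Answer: -166489/5 ≈ -33298.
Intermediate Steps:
u(Y) = -432 (u(Y) = -⅓*6⁴ = -⅓*1296 = -432)
y(F) = -50 + F (y(F) = F - 1*50 = F - 50 = -50 + F)
X(D) = 2*D/(27 + D) (X(D) = (D + D)/(D - 432/(-16)) = (2*D)/(D - 432*(-1/16)) = (2*D)/(D + 27) = (2*D)/(27 + D) = 2*D/(27 + D))
(X(E(5/4, -5)) - 33370) + y(122) = (2*3/(27 + 3) - 33370) + (-50 + 122) = (2*3/30 - 33370) + 72 = (2*3*(1/30) - 33370) + 72 = (⅕ - 33370) + 72 = -166849/5 + 72 = -166489/5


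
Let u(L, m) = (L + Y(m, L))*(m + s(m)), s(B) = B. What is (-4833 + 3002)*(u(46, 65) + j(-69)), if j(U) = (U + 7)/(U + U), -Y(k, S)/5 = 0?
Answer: -755563981/69 ≈ -1.0950e+7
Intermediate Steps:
Y(k, S) = 0 (Y(k, S) = -5*0 = 0)
j(U) = (7 + U)/(2*U) (j(U) = (7 + U)/((2*U)) = (7 + U)*(1/(2*U)) = (7 + U)/(2*U))
u(L, m) = 2*L*m (u(L, m) = (L + 0)*(m + m) = L*(2*m) = 2*L*m)
(-4833 + 3002)*(u(46, 65) + j(-69)) = (-4833 + 3002)*(2*46*65 + (1/2)*(7 - 69)/(-69)) = -1831*(5980 + (1/2)*(-1/69)*(-62)) = -1831*(5980 + 31/69) = -1831*412651/69 = -755563981/69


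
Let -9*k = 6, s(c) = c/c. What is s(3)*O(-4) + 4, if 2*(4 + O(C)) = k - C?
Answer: 5/3 ≈ 1.6667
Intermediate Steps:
s(c) = 1
k = -⅔ (k = -⅑*6 = -⅔ ≈ -0.66667)
O(C) = -13/3 - C/2 (O(C) = -4 + (-⅔ - C)/2 = -4 + (-⅓ - C/2) = -13/3 - C/2)
s(3)*O(-4) + 4 = 1*(-13/3 - ½*(-4)) + 4 = 1*(-13/3 + 2) + 4 = 1*(-7/3) + 4 = -7/3 + 4 = 5/3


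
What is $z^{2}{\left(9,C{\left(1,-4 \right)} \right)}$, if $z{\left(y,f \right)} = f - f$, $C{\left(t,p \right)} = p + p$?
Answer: $0$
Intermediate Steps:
$C{\left(t,p \right)} = 2 p$
$z{\left(y,f \right)} = 0$
$z^{2}{\left(9,C{\left(1,-4 \right)} \right)} = 0^{2} = 0$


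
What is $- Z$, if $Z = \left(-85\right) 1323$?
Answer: $112455$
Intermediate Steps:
$Z = -112455$
$- Z = \left(-1\right) \left(-112455\right) = 112455$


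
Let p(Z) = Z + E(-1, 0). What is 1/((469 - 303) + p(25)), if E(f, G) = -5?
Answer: 1/186 ≈ 0.0053763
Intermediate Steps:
p(Z) = -5 + Z (p(Z) = Z - 5 = -5 + Z)
1/((469 - 303) + p(25)) = 1/((469 - 303) + (-5 + 25)) = 1/(166 + 20) = 1/186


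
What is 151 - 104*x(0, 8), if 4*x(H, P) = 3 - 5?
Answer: 203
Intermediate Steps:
x(H, P) = -1/2 (x(H, P) = (3 - 5)/4 = (1/4)*(-2) = -1/2)
151 - 104*x(0, 8) = 151 - 104*(-1/2) = 151 + 52 = 203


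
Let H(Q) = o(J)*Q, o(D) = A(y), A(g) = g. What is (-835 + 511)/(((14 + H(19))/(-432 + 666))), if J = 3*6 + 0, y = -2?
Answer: 3159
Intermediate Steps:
J = 18 (J = 18 + 0 = 18)
o(D) = -2
H(Q) = -2*Q
(-835 + 511)/(((14 + H(19))/(-432 + 666))) = (-835 + 511)/(((14 - 2*19)/(-432 + 666))) = -324*234/(14 - 38) = -324/((-24*1/234)) = -324/(-4/39) = -324*(-39/4) = 3159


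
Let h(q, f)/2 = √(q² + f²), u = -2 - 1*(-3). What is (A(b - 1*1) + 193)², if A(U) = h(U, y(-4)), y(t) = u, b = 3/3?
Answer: 38025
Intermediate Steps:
b = 1 (b = 3*(⅓) = 1)
u = 1 (u = -2 + 3 = 1)
y(t) = 1
h(q, f) = 2*√(f² + q²) (h(q, f) = 2*√(q² + f²) = 2*√(f² + q²))
A(U) = 2*√(1 + U²) (A(U) = 2*√(1² + U²) = 2*√(1 + U²))
(A(b - 1*1) + 193)² = (2*√(1 + (1 - 1*1)²) + 193)² = (2*√(1 + (1 - 1)²) + 193)² = (2*√(1 + 0²) + 193)² = (2*√(1 + 0) + 193)² = (2*√1 + 193)² = (2*1 + 193)² = (2 + 193)² = 195² = 38025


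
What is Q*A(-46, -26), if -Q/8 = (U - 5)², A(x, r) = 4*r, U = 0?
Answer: 20800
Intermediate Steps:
Q = -200 (Q = -8*(0 - 5)² = -8*(-5)² = -8*25 = -200)
Q*A(-46, -26) = -800*(-26) = -200*(-104) = 20800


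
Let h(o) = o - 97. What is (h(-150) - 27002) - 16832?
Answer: -44081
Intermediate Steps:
h(o) = -97 + o
(h(-150) - 27002) - 16832 = ((-97 - 150) - 27002) - 16832 = (-247 - 27002) - 16832 = -27249 - 16832 = -44081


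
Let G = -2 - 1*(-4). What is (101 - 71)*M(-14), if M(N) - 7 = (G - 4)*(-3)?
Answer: 390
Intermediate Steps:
G = 2 (G = -2 + 4 = 2)
M(N) = 13 (M(N) = 7 + (2 - 4)*(-3) = 7 - 2*(-3) = 7 + 6 = 13)
(101 - 71)*M(-14) = (101 - 71)*13 = 30*13 = 390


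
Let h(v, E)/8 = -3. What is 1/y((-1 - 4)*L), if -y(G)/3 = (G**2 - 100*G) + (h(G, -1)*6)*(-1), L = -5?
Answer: 1/5193 ≈ 0.00019257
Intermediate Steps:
h(v, E) = -24 (h(v, E) = 8*(-3) = -24)
y(G) = -432 - 3*G**2 + 300*G (y(G) = -3*((G**2 - 100*G) - 24*6*(-1)) = -3*((G**2 - 100*G) - 144*(-1)) = -3*((G**2 - 100*G) + 144) = -3*(144 + G**2 - 100*G) = -432 - 3*G**2 + 300*G)
1/y((-1 - 4)*L) = 1/(-432 - 3*25*(-1 - 4)**2 + 300*((-1 - 4)*(-5))) = 1/(-432 - 3*(-5*(-5))**2 + 300*(-5*(-5))) = 1/(-432 - 3*25**2 + 300*25) = 1/(-432 - 3*625 + 7500) = 1/(-432 - 1875 + 7500) = 1/5193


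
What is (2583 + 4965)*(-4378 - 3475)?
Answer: -59274444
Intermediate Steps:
(2583 + 4965)*(-4378 - 3475) = 7548*(-7853) = -59274444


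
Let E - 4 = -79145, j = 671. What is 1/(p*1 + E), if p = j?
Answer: -1/78470 ≈ -1.2744e-5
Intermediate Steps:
p = 671
E = -79141 (E = 4 - 79145 = -79141)
1/(p*1 + E) = 1/(671*1 - 79141) = 1/(671 - 79141) = 1/(-78470) = -1/78470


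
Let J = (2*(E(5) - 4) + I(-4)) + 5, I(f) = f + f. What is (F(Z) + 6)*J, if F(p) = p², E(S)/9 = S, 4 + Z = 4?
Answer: 474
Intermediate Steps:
Z = 0 (Z = -4 + 4 = 0)
E(S) = 9*S
I(f) = 2*f
J = 79 (J = (2*(9*5 - 4) + 2*(-4)) + 5 = (2*(45 - 4) - 8) + 5 = (2*41 - 8) + 5 = (82 - 8) + 5 = 74 + 5 = 79)
(F(Z) + 6)*J = (0² + 6)*79 = (0 + 6)*79 = 6*79 = 474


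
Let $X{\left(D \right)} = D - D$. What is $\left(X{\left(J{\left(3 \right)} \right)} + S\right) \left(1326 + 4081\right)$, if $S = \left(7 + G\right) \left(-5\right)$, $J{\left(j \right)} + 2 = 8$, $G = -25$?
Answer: $486630$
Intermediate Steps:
$J{\left(j \right)} = 6$ ($J{\left(j \right)} = -2 + 8 = 6$)
$X{\left(D \right)} = 0$
$S = 90$ ($S = \left(7 - 25\right) \left(-5\right) = \left(-18\right) \left(-5\right) = 90$)
$\left(X{\left(J{\left(3 \right)} \right)} + S\right) \left(1326 + 4081\right) = \left(0 + 90\right) \left(1326 + 4081\right) = 90 \cdot 5407 = 486630$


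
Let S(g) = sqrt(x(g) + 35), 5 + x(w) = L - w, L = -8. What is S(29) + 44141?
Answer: 44141 + I*sqrt(7) ≈ 44141.0 + 2.6458*I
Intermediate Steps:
x(w) = -13 - w (x(w) = -5 + (-8 - w) = -13 - w)
S(g) = sqrt(22 - g) (S(g) = sqrt((-13 - g) + 35) = sqrt(22 - g))
S(29) + 44141 = sqrt(22 - 1*29) + 44141 = sqrt(22 - 29) + 44141 = sqrt(-7) + 44141 = I*sqrt(7) + 44141 = 44141 + I*sqrt(7)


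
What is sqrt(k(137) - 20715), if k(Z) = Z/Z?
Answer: I*sqrt(20714) ≈ 143.92*I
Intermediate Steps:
k(Z) = 1
sqrt(k(137) - 20715) = sqrt(1 - 20715) = sqrt(-20714) = I*sqrt(20714)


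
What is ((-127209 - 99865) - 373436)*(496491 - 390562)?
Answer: -63611423790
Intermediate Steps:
((-127209 - 99865) - 373436)*(496491 - 390562) = (-227074 - 373436)*105929 = -600510*105929 = -63611423790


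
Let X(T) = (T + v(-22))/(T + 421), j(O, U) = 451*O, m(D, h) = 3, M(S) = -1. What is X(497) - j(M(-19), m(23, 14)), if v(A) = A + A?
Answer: 138157/306 ≈ 451.49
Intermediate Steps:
v(A) = 2*A
X(T) = (-44 + T)/(421 + T) (X(T) = (T + 2*(-22))/(T + 421) = (T - 44)/(421 + T) = (-44 + T)/(421 + T))
X(497) - j(M(-19), m(23, 14)) = (-44 + 497)/(421 + 497) - 451*(-1) = 453/918 - 1*(-451) = (1/918)*453 + 451 = 151/306 + 451 = 138157/306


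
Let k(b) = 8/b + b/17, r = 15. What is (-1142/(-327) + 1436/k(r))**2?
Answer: 14436772726346884/13935094209 ≈ 1.0360e+6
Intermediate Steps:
k(b) = 8/b + b/17 (k(b) = 8/b + b*(1/17) = 8/b + b/17)
(-1142/(-327) + 1436/k(r))**2 = (-1142/(-327) + 1436/(8/15 + (1/17)*15))**2 = (-1142*(-1/327) + 1436/(8*(1/15) + 15/17))**2 = (1142/327 + 1436/(8/15 + 15/17))**2 = (1142/327 + 1436/(361/255))**2 = (1142/327 + 1436*(255/361))**2 = (1142/327 + 366180/361)**2 = (120153122/118047)**2 = 14436772726346884/13935094209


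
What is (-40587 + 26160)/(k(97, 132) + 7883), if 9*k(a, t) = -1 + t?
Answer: -18549/10154 ≈ -1.8268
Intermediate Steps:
k(a, t) = -⅑ + t/9 (k(a, t) = (-1 + t)/9 = -⅑ + t/9)
(-40587 + 26160)/(k(97, 132) + 7883) = (-40587 + 26160)/((-⅑ + (⅑)*132) + 7883) = -14427/((-⅑ + 44/3) + 7883) = -14427/(131/9 + 7883) = -14427/71078/9 = -14427*9/71078 = -18549/10154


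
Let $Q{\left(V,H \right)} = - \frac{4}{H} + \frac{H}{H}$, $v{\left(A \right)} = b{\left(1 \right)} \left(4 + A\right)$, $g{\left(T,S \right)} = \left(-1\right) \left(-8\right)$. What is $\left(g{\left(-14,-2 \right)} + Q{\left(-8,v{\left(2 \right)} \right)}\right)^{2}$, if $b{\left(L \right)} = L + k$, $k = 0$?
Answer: $\frac{625}{9} \approx 69.444$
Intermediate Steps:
$b{\left(L \right)} = L$ ($b{\left(L \right)} = L + 0 = L$)
$g{\left(T,S \right)} = 8$
$v{\left(A \right)} = 4 + A$ ($v{\left(A \right)} = 1 \left(4 + A\right) = 4 + A$)
$Q{\left(V,H \right)} = 1 - \frac{4}{H}$ ($Q{\left(V,H \right)} = - \frac{4}{H} + 1 = 1 - \frac{4}{H}$)
$\left(g{\left(-14,-2 \right)} + Q{\left(-8,v{\left(2 \right)} \right)}\right)^{2} = \left(8 + \frac{-4 + \left(4 + 2\right)}{4 + 2}\right)^{2} = \left(8 + \frac{-4 + 6}{6}\right)^{2} = \left(8 + \frac{1}{6} \cdot 2\right)^{2} = \left(8 + \frac{1}{3}\right)^{2} = \left(\frac{25}{3}\right)^{2} = \frac{625}{9}$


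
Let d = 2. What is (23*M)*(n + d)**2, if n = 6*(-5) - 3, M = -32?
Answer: -707296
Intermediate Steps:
n = -33 (n = -30 - 3 = -33)
(23*M)*(n + d)**2 = (23*(-32))*(-33 + 2)**2 = -736*(-31)**2 = -736*961 = -707296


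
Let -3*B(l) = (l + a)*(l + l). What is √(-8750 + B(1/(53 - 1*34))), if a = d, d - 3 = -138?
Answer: I*√28413366/57 ≈ 93.516*I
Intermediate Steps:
d = -135 (d = 3 - 138 = -135)
a = -135
B(l) = -2*l*(-135 + l)/3 (B(l) = -(l - 135)*(l + l)/3 = -(-135 + l)*2*l/3 = -2*l*(-135 + l)/3)
√(-8750 + B(1/(53 - 1*34))) = √(-8750 + 2*(135 - 1/(53 - 1*34))/(3*(53 - 1*34))) = √(-8750 + 2*(135 - 1/(53 - 34))/(3*(53 - 34))) = √(-8750 + (⅔)*(135 - 1/19)/19) = √(-8750 + (⅔)*(1/19)*(135 - 1*1/19)) = √(-8750 + (⅔)*(1/19)*(135 - 1/19)) = √(-8750 + (⅔)*(1/19)*(2564/19)) = √(-8750 + 5128/1083) = √(-9471122/1083) = I*√28413366/57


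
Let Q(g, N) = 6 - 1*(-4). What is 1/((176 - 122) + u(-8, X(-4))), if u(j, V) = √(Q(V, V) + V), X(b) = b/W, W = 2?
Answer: 27/1454 - √2/1454 ≈ 0.017597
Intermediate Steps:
Q(g, N) = 10 (Q(g, N) = 6 + 4 = 10)
X(b) = b/2
u(j, V) = √(10 + V)
1/((176 - 122) + u(-8, X(-4))) = 1/((176 - 122) + √(10 + (½)*(-4))) = 1/(54 + √(10 - 2)) = 1/(54 + √8) = 1/(54 + 2*√2)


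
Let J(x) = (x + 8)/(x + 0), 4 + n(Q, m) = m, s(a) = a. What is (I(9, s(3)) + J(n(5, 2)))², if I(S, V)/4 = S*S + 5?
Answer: 116281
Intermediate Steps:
n(Q, m) = -4 + m
J(x) = (8 + x)/x
I(S, V) = 20 + 4*S² (I(S, V) = 4*(S*S + 5) = 4*(S² + 5) = 4*(5 + S²) = 20 + 4*S²)
(I(9, s(3)) + J(n(5, 2)))² = ((20 + 4*9²) + (8 + (-4 + 2))/(-4 + 2))² = ((20 + 4*81) + (8 - 2)/(-2))² = ((20 + 324) - ½*6)² = (344 - 3)² = 341² = 116281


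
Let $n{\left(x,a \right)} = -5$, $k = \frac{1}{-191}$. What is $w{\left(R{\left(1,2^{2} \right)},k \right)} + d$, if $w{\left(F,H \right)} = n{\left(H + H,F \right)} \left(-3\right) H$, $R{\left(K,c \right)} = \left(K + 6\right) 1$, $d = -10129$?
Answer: $- \frac{1934654}{191} \approx -10129.0$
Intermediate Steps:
$k = - \frac{1}{191} \approx -0.0052356$
$R{\left(K,c \right)} = 6 + K$ ($R{\left(K,c \right)} = \left(6 + K\right) 1 = 6 + K$)
$w{\left(F,H \right)} = 15 H$ ($w{\left(F,H \right)} = \left(-5\right) \left(-3\right) H = 15 H$)
$w{\left(R{\left(1,2^{2} \right)},k \right)} + d = 15 \left(- \frac{1}{191}\right) - 10129 = - \frac{15}{191} - 10129 = - \frac{1934654}{191}$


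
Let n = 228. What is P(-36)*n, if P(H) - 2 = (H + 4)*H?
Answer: 263112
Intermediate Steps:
P(H) = 2 + H*(4 + H) (P(H) = 2 + (H + 4)*H = 2 + (4 + H)*H = 2 + H*(4 + H))
P(-36)*n = (2 + (-36)² + 4*(-36))*228 = (2 + 1296 - 144)*228 = 1154*228 = 263112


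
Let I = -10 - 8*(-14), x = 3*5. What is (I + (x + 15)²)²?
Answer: 1004004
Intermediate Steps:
x = 15
I = 102 (I = -10 + 112 = 102)
(I + (x + 15)²)² = (102 + (15 + 15)²)² = (102 + 30²)² = (102 + 900)² = 1002² = 1004004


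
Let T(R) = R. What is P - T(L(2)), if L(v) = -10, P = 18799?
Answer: 18809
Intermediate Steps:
P - T(L(2)) = 18799 - 1*(-10) = 18799 + 10 = 18809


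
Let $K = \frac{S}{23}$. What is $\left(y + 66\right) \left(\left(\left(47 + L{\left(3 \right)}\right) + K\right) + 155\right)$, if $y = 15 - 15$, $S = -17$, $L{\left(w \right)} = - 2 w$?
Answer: $\frac{296406}{23} \approx 12887.0$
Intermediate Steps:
$K = - \frac{17}{23} \approx -0.73913$
$y = 0$ ($y = 15 - 15 = 0$)
$\left(y + 66\right) \left(\left(\left(47 + L{\left(3 \right)}\right) + K\right) + 155\right) = \left(0 + 66\right) \left(\left(\left(47 - 6\right) - \frac{17}{23}\right) + 155\right) = 66 \left(\left(\left(47 - 6\right) - \frac{17}{23}\right) + 155\right) = 66 \left(\left(41 - \frac{17}{23}\right) + 155\right) = 66 \left(\frac{926}{23} + 155\right) = 66 \cdot \frac{4491}{23} = \frac{296406}{23}$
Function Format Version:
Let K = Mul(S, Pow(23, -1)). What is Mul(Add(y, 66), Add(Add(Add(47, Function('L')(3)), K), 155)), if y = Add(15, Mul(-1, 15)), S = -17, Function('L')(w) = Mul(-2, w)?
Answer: Rational(296406, 23) ≈ 12887.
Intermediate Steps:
K = Rational(-17, 23) (K = Mul(-17, Pow(23, -1)) = Mul(-17, Rational(1, 23)) = Rational(-17, 23) ≈ -0.73913)
y = 0 (y = Add(15, -15) = 0)
Mul(Add(y, 66), Add(Add(Add(47, Function('L')(3)), K), 155)) = Mul(Add(0, 66), Add(Add(Add(47, Mul(-2, 3)), Rational(-17, 23)), 155)) = Mul(66, Add(Add(Add(47, -6), Rational(-17, 23)), 155)) = Mul(66, Add(Add(41, Rational(-17, 23)), 155)) = Mul(66, Add(Rational(926, 23), 155)) = Mul(66, Rational(4491, 23)) = Rational(296406, 23)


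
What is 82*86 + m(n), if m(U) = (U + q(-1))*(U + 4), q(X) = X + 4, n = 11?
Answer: 7262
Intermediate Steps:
q(X) = 4 + X
m(U) = (3 + U)*(4 + U) (m(U) = (U + (4 - 1))*(U + 4) = (U + 3)*(4 + U) = (3 + U)*(4 + U))
82*86 + m(n) = 82*86 + (12 + 11² + 7*11) = 7052 + (12 + 121 + 77) = 7052 + 210 = 7262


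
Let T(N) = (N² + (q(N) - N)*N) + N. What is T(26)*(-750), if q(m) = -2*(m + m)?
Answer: 2008500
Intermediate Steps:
q(m) = -4*m
T(N) = N - 4*N² (T(N) = (N² + (-4*N - N)*N) + N = (N² + (-5*N)*N) + N = (N² - 5*N²) + N = -4*N² + N = N - 4*N²)
T(26)*(-750) = (26*(1 - 4*26))*(-750) = (26*(1 - 104))*(-750) = (26*(-103))*(-750) = -2678*(-750) = 2008500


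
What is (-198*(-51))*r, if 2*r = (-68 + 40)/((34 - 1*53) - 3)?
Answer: 6426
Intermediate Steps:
r = 7/11 (r = ((-68 + 40)/((34 - 1*53) - 3))/2 = (-28/((34 - 53) - 3))/2 = (-28/(-19 - 3))/2 = (-28/(-22))/2 = (-28*(-1/22))/2 = (½)*(14/11) = 7/11 ≈ 0.63636)
(-198*(-51))*r = -198*(-51)*(7/11) = 10098*(7/11) = 6426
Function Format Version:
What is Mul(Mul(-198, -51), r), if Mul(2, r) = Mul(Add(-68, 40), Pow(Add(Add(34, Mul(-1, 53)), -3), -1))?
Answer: 6426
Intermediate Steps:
r = Rational(7, 11) (r = Mul(Rational(1, 2), Mul(Add(-68, 40), Pow(Add(Add(34, Mul(-1, 53)), -3), -1))) = Mul(Rational(1, 2), Mul(-28, Pow(Add(Add(34, -53), -3), -1))) = Mul(Rational(1, 2), Mul(-28, Pow(Add(-19, -3), -1))) = Mul(Rational(1, 2), Mul(-28, Pow(-22, -1))) = Mul(Rational(1, 2), Mul(-28, Rational(-1, 22))) = Mul(Rational(1, 2), Rational(14, 11)) = Rational(7, 11) ≈ 0.63636)
Mul(Mul(-198, -51), r) = Mul(Mul(-198, -51), Rational(7, 11)) = Mul(10098, Rational(7, 11)) = 6426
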